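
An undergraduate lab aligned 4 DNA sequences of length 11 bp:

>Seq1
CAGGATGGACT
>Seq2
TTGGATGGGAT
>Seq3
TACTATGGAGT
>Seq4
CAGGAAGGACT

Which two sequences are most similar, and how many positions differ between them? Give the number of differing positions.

1

Pairwise Hamming distances:
  Seq1 vs Seq2: 4
  Seq1 vs Seq3: 4
  Seq1 vs Seq4: 1
  Seq2 vs Seq3: 5
  Seq2 vs Seq4: 5
  Seq3 vs Seq4: 5
The smallest is 1, between Seq1 and Seq4.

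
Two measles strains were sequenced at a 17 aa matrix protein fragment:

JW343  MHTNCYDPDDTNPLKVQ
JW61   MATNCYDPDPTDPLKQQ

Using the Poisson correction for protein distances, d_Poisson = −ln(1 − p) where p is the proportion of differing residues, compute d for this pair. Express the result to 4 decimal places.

0.2683

The sequences differ at positions 2 (H/A), 10 (D/P), 12 (N/D), 16 (V/Q).
p = 4/17 = 0.235294.
d = −ln(1 − 0.235294) = −ln(0.764706) = 0.2683.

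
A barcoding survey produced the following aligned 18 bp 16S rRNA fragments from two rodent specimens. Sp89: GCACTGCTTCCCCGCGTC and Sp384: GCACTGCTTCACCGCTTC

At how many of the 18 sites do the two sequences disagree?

Differing sites — 11:C/A; 16:G/T.
That gives 2 mismatches out of 18 aligned sites, so the Hamming distance is 2.

2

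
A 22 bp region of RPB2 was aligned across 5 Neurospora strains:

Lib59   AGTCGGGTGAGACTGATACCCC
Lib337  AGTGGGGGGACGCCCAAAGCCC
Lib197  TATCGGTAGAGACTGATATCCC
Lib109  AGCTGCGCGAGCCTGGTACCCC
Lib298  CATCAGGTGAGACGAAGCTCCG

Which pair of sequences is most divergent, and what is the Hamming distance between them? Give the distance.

15

Pairwise Hamming distances:
  Lib59 vs Lib337: 8
  Lib59 vs Lib197: 5
  Lib59 vs Lib109: 6
  Lib59 vs Lib298: 9
  Lib337 vs Lib197: 11
  Lib337 vs Lib109: 11
  Lib337 vs Lib298: 13
  Lib197 vs Lib109: 10
  Lib197 vs Lib298: 9
  Lib109 vs Lib298: 15
The largest is 15, between Lib109 and Lib298.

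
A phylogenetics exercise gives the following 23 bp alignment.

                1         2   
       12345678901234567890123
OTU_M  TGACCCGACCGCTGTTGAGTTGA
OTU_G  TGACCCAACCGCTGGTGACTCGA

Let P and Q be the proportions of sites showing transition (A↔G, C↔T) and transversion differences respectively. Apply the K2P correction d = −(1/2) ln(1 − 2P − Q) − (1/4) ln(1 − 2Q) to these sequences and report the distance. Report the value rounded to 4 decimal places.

0.1989

The sequences differ at positions 7 (G/A, transition), 15 (T/G, transversion), 19 (G/C, transversion), 21 (T/C, transition).
Of the 4 differences, 2 transitions and 2 transversions over 23 sites: P = 2/23 = 0.086957, Q = 2/23 = 0.086957.
d = −0.5·ln(0.739129) − 0.25·ln(0.826086) = −0.5·(-0.302283) − 0.25·(-0.191056) = 0.1989.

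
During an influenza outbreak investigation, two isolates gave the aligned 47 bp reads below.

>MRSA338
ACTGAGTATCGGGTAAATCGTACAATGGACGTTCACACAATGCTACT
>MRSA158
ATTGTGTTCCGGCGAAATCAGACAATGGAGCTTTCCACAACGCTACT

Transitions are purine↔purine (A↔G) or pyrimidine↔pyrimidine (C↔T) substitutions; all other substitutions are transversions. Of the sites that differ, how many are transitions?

5

Mismatches occur at site 2 (C↔T, transition), site 5 (A↔T, transversion), site 8 (A↔T, transversion), site 9 (T↔C, transition), site 13 (G↔C, transversion), site 14 (T↔G, transversion), site 20 (G↔A, transition), site 21 (T↔G, transversion), site 30 (C↔G, transversion), site 31 (G↔C, transversion), site 34 (C↔T, transition), site 35 (A↔C, transversion), site 41 (T↔C, transition).
Of the 13 differences, 5 transitions and 8 transversions, so the answer is 5.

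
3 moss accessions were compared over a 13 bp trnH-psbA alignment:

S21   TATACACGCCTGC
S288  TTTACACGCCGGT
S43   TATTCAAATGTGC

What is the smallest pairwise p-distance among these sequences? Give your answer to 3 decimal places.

0.231

Pairwise Hamming distances:
  S21 vs S288: 3
  S21 vs S43: 5
  S288 vs S43: 8
The smallest is 3 mismatches, between S21 and S288; p = 3/13 = 0.231.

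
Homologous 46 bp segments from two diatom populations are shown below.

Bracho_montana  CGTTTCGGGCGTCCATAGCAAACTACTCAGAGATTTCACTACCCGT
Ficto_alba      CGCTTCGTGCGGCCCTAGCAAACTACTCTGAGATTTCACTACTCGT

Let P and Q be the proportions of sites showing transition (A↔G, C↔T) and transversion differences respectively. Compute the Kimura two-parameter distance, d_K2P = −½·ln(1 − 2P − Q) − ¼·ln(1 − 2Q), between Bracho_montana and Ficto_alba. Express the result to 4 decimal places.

0.1433

Differing sites — 3:T/C (Ti); 8:G/T (Tv); 12:T/G (Tv); 15:A/C (Tv); 29:A/T (Tv); 43:C/T (Ti).
Of the 6 differences, 2 transitions and 4 transversions over 46 sites: P = 2/46 = 0.043478, Q = 4/46 = 0.086957.
d = −0.5·ln(0.826087) − 0.25·ln(0.826086) = −0.5·(-0.191055) − 0.25·(-0.191056) = 0.1433.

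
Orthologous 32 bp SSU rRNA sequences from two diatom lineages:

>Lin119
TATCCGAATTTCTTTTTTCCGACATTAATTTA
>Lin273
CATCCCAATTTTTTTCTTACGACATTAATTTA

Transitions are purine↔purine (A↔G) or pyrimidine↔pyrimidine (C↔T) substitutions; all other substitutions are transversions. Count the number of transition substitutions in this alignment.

Mismatches occur at site 1 (T→C, transition), site 6 (G→C, transversion), site 12 (C→T, transition), site 16 (T→C, transition), site 19 (C→A, transversion).
Of the 5 differences, 3 transitions and 2 transversions, so the answer is 3.

3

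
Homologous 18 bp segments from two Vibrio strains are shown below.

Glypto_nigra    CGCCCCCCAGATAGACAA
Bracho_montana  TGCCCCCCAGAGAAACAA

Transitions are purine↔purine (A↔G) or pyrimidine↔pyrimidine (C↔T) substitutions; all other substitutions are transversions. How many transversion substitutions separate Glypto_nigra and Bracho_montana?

Mismatches occur at site 1 (C/T, transition), site 12 (T/G, transversion), site 14 (G/A, transition).
Of the 3 differences, 2 transitions and 1 transversion, so the answer is 1.

1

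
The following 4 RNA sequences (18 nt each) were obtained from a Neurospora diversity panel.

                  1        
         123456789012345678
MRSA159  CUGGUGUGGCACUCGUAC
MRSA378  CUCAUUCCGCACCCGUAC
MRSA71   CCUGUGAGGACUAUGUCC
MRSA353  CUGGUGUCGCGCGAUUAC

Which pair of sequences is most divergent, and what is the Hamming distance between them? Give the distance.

12

Pairwise Hamming distances:
  MRSA159 vs MRSA378: 6
  MRSA159 vs MRSA71: 9
  MRSA159 vs MRSA353: 5
  MRSA378 vs MRSA71: 12
  MRSA378 vs MRSA353: 8
  MRSA71 vs MRSA353: 11
The largest is 12, between MRSA378 and MRSA71.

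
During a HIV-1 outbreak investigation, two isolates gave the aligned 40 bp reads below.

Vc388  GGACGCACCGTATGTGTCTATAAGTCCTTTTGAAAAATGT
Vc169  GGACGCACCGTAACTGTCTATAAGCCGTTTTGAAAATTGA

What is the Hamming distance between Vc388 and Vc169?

The sequences differ at positions 13 (T/A), 14 (G/C), 25 (T/C), 27 (C/G), 37 (A/T), 40 (T/A).
That gives 6 mismatches out of 40 aligned sites, so the Hamming distance is 6.

6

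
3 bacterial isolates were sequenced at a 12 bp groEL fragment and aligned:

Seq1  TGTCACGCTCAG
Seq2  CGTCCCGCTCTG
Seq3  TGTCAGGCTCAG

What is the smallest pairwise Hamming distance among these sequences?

1

Pairwise Hamming distances:
  Seq1 vs Seq2: 3
  Seq1 vs Seq3: 1
  Seq2 vs Seq3: 4
The smallest is 1, between Seq1 and Seq3.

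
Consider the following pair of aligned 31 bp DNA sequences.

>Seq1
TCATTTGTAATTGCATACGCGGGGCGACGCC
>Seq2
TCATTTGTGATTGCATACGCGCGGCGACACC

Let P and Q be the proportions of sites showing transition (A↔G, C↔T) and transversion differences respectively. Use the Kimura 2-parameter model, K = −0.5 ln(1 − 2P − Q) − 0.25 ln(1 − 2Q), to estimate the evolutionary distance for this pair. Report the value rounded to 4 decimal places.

0.1046

Differing sites — 9:A/G (Ti); 22:G/C (Tv); 29:G/A (Ti).
Of the 3 differences, 2 transitions and 1 transversion over 31 sites: P = 2/31 = 0.064516, Q = 1/31 = 0.032258.
d = −0.5·ln(0.838710) − 0.25·ln(0.935484) = −0.5·(-0.175890) − 0.25·(-0.066691) = 0.1046.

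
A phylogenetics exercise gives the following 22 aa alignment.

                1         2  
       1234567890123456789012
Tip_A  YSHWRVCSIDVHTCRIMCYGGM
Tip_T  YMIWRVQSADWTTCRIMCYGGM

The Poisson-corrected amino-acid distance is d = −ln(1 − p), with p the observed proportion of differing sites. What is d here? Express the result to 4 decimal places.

Differing sites — 2:S/M; 3:H/I; 7:C/Q; 9:I/A; 11:V/W; 12:H/T.
p = 6/22 = 0.272727.
d = −ln(1 − 0.272727) = −ln(0.727273) = 0.3185.

0.3185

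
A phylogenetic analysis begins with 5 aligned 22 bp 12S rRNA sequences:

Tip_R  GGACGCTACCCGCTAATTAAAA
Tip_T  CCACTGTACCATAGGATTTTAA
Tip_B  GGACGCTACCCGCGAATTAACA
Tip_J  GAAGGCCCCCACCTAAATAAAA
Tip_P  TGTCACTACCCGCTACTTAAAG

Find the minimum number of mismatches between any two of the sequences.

2

Pairwise Hamming distances:
  Tip_R vs Tip_T: 11
  Tip_R vs Tip_B: 2
  Tip_R vs Tip_J: 7
  Tip_R vs Tip_P: 5
  Tip_T vs Tip_B: 11
  Tip_T vs Tip_J: 14
  Tip_T vs Tip_P: 14
  Tip_B vs Tip_J: 9
  Tip_B vs Tip_P: 7
  Tip_J vs Tip_P: 12
The smallest is 2, between Tip_R and Tip_B.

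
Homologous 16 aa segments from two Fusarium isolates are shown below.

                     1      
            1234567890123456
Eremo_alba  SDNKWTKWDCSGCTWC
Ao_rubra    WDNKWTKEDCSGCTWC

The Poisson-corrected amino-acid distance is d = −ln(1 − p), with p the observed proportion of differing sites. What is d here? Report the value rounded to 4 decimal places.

Differing sites — 1:S/W; 8:W/E.
p = 2/16 = 0.125000.
d = −ln(1 − 0.125000) = −ln(0.875000) = 0.1335.

0.1335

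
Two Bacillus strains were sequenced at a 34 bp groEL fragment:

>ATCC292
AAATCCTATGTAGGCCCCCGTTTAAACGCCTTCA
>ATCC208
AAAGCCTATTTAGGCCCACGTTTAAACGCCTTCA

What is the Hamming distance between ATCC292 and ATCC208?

3

Mismatches occur at site 4 (T/G), site 10 (G/T), site 18 (C/A).
That gives 3 mismatches out of 34 aligned sites, so the Hamming distance is 3.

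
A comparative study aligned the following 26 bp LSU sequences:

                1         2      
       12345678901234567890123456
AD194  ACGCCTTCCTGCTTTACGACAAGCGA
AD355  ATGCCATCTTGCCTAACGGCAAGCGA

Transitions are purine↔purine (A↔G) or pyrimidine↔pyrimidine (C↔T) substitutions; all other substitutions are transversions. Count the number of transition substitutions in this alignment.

The sequences differ at positions 2 (C/T, transition), 6 (T/A, transversion), 9 (C/T, transition), 13 (T/C, transition), 15 (T/A, transversion), 19 (A/G, transition).
Of the 6 differences, 4 transitions and 2 transversions, so the answer is 4.

4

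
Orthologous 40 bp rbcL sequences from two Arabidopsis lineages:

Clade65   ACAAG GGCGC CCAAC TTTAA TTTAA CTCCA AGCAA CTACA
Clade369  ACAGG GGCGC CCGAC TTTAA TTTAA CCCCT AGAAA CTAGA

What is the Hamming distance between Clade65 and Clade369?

6

Mismatches occur at site 4 (A↔G), site 13 (A↔G), site 27 (T↔C), site 30 (A↔T), site 33 (C↔A), site 39 (C↔G).
That gives 6 mismatches out of 40 aligned sites, so the Hamming distance is 6.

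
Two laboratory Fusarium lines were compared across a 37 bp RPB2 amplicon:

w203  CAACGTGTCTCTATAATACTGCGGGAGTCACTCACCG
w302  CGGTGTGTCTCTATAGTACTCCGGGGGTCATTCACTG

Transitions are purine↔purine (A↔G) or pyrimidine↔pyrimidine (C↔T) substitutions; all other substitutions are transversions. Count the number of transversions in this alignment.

Differing sites — 2:A/G (Ti); 3:A/G (Ti); 4:C/T (Ti); 16:A/G (Ti); 21:G/C (Tv); 26:A/G (Ti); 31:C/T (Ti); 36:C/T (Ti).
Of the 8 differences, 7 transitions and 1 transversion, so the answer is 1.

1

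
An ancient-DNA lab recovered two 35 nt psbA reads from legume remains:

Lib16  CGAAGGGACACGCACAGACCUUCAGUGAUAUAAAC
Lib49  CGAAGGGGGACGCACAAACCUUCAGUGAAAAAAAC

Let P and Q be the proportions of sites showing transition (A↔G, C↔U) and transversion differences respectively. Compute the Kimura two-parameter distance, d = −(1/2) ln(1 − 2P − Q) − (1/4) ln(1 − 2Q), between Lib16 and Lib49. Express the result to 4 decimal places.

Differing sites — 8:A/G (Ti); 9:C/G (Tv); 17:G/A (Ti); 29:U/A (Tv); 31:U/A (Tv).
Of the 5 differences, 2 transitions and 3 transversions over 35 sites: P = 2/35 = 0.057143, Q = 3/35 = 0.085714.
d = −0.5·ln(0.800000) − 0.25·ln(0.828572) = −0.5·(-0.223144) − 0.25·(-0.188052) = 0.1586.

0.1586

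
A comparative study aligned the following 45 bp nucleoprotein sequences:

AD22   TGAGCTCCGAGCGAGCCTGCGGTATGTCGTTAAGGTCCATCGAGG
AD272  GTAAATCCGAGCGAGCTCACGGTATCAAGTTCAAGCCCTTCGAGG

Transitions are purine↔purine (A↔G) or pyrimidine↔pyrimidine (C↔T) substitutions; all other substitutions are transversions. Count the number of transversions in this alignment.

Differing sites — 1:T/G (Tv); 2:G/T (Tv); 4:G/A (Ti); 5:C/A (Tv); 17:C/T (Ti); 18:T/C (Ti); 19:G/A (Ti); 26:G/C (Tv); 27:T/A (Tv); 28:C/A (Tv); 32:A/C (Tv); 34:G/A (Ti); 36:T/C (Ti); 39:A/T (Tv).
Of the 14 differences, 6 transitions and 8 transversions, so the answer is 8.

8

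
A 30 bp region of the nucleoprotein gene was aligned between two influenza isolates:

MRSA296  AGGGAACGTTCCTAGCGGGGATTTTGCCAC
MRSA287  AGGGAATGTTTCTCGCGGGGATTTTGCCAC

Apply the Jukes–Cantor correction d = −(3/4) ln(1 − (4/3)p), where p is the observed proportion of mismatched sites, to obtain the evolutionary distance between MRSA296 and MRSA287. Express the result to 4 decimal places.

0.1073

Mismatches occur at site 7 (C→T), site 11 (C→T), site 14 (A→C).
p = 3/30 = 0.100000.
d = −0.75 · ln(1 − (4/3)·0.100000) = −0.75 · ln(0.866667) = −0.75 · (-0.143100) = 0.1073.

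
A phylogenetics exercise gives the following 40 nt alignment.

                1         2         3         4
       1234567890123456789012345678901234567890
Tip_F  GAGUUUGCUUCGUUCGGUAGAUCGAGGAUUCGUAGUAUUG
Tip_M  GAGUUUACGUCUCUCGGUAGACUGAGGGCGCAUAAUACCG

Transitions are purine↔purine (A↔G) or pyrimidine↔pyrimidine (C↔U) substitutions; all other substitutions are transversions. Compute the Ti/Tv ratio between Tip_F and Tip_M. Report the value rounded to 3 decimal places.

Mismatches occur at site 7 (G→A, transition), site 9 (U→G, transversion), site 12 (G→U, transversion), site 13 (U→C, transition), site 22 (U→C, transition), site 23 (C→U, transition), site 28 (A→G, transition), site 29 (U→C, transition), site 30 (U→G, transversion), site 32 (G→A, transition), site 35 (G→A, transition), site 38 (U→C, transition), site 39 (U→C, transition).
Of the 13 differences, 10 transitions and 3 transversions, so Ti/Tv = 10/3 = 3.333.

3.333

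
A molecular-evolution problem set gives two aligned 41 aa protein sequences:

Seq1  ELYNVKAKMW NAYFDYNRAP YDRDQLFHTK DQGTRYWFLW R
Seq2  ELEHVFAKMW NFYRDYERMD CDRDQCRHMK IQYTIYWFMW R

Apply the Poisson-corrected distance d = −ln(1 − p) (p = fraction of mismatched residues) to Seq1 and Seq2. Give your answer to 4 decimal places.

Differing sites — 3:Y/E; 4:N/H; 6:K/F; 12:A/F; 14:F/R; 17:N/E; 19:A/M; 20:P/D; 21:Y/C; 26:L/C; 27:F/R; 29:T/M; 31:D/I; 33:G/Y; 35:R/I; 39:L/M.
p = 16/41 = 0.390244.
d = −ln(1 − 0.390244) = −ln(0.609756) = 0.4947.

0.4947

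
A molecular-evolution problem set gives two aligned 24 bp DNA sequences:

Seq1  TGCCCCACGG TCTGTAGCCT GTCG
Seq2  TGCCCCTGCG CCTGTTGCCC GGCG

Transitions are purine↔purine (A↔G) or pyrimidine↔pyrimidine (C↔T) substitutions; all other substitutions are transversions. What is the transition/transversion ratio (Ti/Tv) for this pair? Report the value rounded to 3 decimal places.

0.400

Mismatches occur at site 7 (A→T, transversion), site 8 (C→G, transversion), site 9 (G→C, transversion), site 11 (T→C, transition), site 16 (A→T, transversion), site 20 (T→C, transition), site 22 (T→G, transversion).
Of the 7 differences, 2 transitions and 5 transversions, so Ti/Tv = 2/5 = 0.400.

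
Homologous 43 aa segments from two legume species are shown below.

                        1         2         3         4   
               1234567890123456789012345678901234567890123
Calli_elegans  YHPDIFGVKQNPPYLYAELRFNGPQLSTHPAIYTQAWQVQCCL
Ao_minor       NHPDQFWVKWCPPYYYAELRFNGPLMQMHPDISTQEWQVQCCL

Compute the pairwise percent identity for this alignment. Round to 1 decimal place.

69.8%

Mismatches occur at site 1 (Y/N), site 5 (I/Q), site 7 (G/W), site 10 (Q/W), site 11 (N/C), site 15 (L/Y), site 25 (Q/L), site 26 (L/M), site 27 (S/Q), site 28 (T/M), site 31 (A/D), site 33 (Y/S), site 36 (A/E).
30 of the 43 sites match, so the percent identity is 30/43 × 100 = 69.8%.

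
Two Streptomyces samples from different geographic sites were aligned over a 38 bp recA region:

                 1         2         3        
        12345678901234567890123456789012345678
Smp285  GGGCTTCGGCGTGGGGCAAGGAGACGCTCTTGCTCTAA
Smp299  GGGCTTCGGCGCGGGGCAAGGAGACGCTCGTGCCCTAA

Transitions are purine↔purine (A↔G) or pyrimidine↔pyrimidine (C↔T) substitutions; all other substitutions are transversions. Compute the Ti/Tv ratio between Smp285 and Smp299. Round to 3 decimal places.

2.000

Differing sites — 12:T/C (Ti); 30:T/G (Tv); 34:T/C (Ti).
Of the 3 differences, 2 transitions and 1 transversion, so Ti/Tv = 2/1 = 2.000.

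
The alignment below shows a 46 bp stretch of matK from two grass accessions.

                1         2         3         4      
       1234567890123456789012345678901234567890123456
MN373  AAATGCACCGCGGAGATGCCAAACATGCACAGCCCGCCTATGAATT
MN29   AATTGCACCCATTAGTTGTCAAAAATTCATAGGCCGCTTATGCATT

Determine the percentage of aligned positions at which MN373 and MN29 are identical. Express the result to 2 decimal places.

71.74%

Differing sites — 3:A/T; 10:G/C; 11:C/A; 12:G/T; 13:G/T; 16:A/T; 19:C/T; 24:C/A; 27:G/T; 30:C/T; 33:C/G; 38:C/T; 43:A/C.
33 of the 46 sites match, so the percent identity is 33/46 × 100 = 71.74%.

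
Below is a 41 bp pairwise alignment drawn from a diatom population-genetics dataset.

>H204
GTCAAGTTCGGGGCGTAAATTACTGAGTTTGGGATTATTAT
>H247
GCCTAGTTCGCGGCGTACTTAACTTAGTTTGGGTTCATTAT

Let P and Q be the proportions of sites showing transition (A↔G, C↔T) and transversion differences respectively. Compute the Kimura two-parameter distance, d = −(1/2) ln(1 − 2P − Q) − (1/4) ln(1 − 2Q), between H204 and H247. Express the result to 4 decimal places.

0.2606

The sequences differ at positions 2 (T/C, transition), 4 (A/T, transversion), 11 (G/C, transversion), 18 (A/C, transversion), 19 (A/T, transversion), 21 (T/A, transversion), 25 (G/T, transversion), 34 (A/T, transversion), 36 (T/C, transition).
Of the 9 differences, 2 transitions and 7 transversions over 41 sites: P = 2/41 = 0.048780, Q = 7/41 = 0.170732.
d = −0.5·ln(0.731708) − 0.25·ln(0.658536) = −0.5·(-0.312374) − 0.25·(-0.417736) = 0.2606.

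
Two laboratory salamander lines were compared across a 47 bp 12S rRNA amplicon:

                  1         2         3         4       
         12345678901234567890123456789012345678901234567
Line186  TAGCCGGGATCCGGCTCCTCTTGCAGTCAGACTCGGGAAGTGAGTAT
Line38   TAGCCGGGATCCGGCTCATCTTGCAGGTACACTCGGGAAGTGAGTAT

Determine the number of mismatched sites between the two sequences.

Mismatches occur at site 18 (C/A), site 27 (T/G), site 28 (C/T), site 30 (G/C).
That gives 4 mismatches out of 47 aligned sites, so the Hamming distance is 4.

4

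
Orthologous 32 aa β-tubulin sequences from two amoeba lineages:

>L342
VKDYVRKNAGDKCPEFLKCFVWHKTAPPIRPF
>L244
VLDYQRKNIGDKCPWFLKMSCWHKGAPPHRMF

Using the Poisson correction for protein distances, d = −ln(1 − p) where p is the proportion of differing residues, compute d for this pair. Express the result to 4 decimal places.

Differing sites — 2:K/L; 5:V/Q; 9:A/I; 15:E/W; 19:C/M; 20:F/S; 21:V/C; 25:T/G; 29:I/H; 31:P/M.
p = 10/32 = 0.312500.
d = −ln(1 − 0.312500) = −ln(0.687500) = 0.3747.

0.3747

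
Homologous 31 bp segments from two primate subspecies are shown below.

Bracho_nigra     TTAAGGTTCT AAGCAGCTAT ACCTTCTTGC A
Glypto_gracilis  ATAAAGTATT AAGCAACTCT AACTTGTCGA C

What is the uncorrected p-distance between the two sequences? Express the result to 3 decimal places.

The sequences differ at positions 1 (T/A), 5 (G/A), 8 (T/A), 9 (C/T), 16 (G/A), 19 (A/C), 22 (C/A), 26 (C/G), 28 (T/C), 30 (C/A), 31 (A/C).
There are 11 differences over 31 sites, so p = 11/31 = 0.355.

0.355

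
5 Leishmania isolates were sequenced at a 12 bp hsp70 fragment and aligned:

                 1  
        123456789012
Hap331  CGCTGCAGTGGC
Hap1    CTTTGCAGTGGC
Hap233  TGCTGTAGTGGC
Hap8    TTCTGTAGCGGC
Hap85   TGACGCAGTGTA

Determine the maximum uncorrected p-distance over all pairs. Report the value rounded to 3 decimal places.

0.583

Pairwise Hamming distances:
  Hap331 vs Hap1: 2
  Hap331 vs Hap233: 2
  Hap331 vs Hap8: 4
  Hap331 vs Hap85: 5
  Hap1 vs Hap233: 4
  Hap1 vs Hap8: 4
  Hap1 vs Hap85: 6
  Hap233 vs Hap8: 2
  Hap233 vs Hap85: 5
  Hap8 vs Hap85: 7
The largest is 7 mismatches, between Hap8 and Hap85; p = 7/12 = 0.583.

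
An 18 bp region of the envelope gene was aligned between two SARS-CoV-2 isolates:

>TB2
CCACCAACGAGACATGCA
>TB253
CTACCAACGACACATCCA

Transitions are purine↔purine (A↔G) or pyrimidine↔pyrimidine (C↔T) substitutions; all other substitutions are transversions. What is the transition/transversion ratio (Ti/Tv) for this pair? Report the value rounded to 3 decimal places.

0.500

Differing sites — 2:C/T (Ti); 11:G/C (Tv); 16:G/C (Tv).
Of the 3 differences, 1 transition and 2 transversions, so Ti/Tv = 1/2 = 0.500.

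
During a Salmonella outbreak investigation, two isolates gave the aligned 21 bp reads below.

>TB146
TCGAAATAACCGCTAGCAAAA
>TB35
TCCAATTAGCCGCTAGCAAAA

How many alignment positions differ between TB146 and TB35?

3

The sequences differ at positions 3 (G/C), 6 (A/T), 9 (A/G).
That gives 3 mismatches out of 21 aligned sites, so the Hamming distance is 3.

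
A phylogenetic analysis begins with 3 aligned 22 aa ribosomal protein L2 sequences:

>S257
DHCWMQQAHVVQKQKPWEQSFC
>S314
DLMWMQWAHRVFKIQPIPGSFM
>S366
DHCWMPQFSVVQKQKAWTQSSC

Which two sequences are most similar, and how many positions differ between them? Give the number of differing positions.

Pairwise Hamming distances:
  S257 vs S314: 11
  S257 vs S366: 6
  S314 vs S366: 16
The smallest is 6, between S257 and S366.

6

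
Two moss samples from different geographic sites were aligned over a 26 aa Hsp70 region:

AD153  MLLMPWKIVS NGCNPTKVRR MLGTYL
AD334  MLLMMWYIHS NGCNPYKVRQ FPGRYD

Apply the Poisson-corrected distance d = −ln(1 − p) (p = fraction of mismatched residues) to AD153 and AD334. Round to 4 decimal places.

0.4249

Mismatches occur at site 5 (P↔M), site 7 (K↔Y), site 9 (V↔H), site 16 (T↔Y), site 20 (R↔Q), site 21 (M↔F), site 22 (L↔P), site 24 (T↔R), site 26 (L↔D).
p = 9/26 = 0.346154.
d = −ln(1 − 0.346154) = −ln(0.653846) = 0.4249.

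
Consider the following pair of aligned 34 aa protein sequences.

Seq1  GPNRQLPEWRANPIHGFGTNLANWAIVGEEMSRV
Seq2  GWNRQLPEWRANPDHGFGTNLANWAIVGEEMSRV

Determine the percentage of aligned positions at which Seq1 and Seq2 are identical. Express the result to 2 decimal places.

Mismatches occur at site 2 (P→W), site 14 (I→D).
32 of the 34 sites match, so the percent identity is 32/34 × 100 = 94.12%.

94.12%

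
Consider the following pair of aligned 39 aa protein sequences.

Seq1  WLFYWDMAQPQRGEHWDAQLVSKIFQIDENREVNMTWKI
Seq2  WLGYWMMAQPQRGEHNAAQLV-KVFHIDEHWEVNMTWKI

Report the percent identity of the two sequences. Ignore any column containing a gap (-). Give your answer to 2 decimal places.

Excluding the 1 gap column leaves 38 comparable sites.
Differing sites — 3:F/G; 6:D/M; 16:W/N; 17:D/A; 24:I/V; 26:Q/H; 30:N/H; 31:R/W.
30 of the 38 comparable sites match, so the percent identity is 30/38 × 100 = 78.95%.

78.95%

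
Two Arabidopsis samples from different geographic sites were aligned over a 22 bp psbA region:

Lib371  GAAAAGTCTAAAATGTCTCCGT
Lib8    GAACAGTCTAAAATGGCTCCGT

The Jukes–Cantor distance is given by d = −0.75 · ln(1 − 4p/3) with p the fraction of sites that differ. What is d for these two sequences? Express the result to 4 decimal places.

Differing sites — 4:A/C; 16:T/G.
p = 2/22 = 0.090909.
d = −0.75 · ln(1 − (4/3)·0.090909) = −0.75 · ln(0.878788) = −0.75 · (-0.129212) = 0.0969.

0.0969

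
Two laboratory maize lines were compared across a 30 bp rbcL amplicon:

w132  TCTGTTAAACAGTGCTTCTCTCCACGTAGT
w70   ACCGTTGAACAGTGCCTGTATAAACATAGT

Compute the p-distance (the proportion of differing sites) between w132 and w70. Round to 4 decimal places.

0.3000

Differing sites — 1:T/A; 3:T/C; 7:A/G; 16:T/C; 18:C/G; 20:C/A; 22:C/A; 23:C/A; 26:G/A.
There are 9 differences over 30 sites, so p = 9/30 = 0.3000.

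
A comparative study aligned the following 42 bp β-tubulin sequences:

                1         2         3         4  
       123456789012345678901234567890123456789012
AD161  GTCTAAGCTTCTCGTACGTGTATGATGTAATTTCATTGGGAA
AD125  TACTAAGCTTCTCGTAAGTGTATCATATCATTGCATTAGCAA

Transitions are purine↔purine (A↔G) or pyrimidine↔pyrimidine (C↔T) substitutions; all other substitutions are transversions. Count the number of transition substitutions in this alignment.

Mismatches occur at site 1 (G→T, transversion), site 2 (T→A, transversion), site 17 (C→A, transversion), site 24 (G→C, transversion), site 27 (G→A, transition), site 29 (A→C, transversion), site 33 (T→G, transversion), site 38 (G→A, transition), site 40 (G→C, transversion).
Of the 9 differences, 2 transitions and 7 transversions, so the answer is 2.

2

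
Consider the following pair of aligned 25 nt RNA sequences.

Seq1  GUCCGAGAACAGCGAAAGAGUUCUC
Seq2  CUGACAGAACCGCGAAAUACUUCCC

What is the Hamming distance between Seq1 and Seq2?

8

Mismatches occur at site 1 (G→C), site 3 (C→G), site 4 (C→A), site 5 (G→C), site 11 (A→C), site 18 (G→U), site 20 (G→C), site 24 (U→C).
That gives 8 mismatches out of 25 aligned sites, so the Hamming distance is 8.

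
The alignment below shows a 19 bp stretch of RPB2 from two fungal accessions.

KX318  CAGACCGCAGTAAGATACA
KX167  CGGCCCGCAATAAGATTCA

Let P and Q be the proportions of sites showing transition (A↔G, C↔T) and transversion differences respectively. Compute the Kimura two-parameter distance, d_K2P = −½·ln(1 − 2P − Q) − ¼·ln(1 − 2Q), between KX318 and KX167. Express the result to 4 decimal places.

0.2488

Differing sites — 2:A/G (Ti); 4:A/C (Tv); 10:G/A (Ti); 17:A/T (Tv).
Of the 4 differences, 2 transitions and 2 transversions over 19 sites: P = 2/19 = 0.105263, Q = 2/19 = 0.105263.
d = −0.5·ln(0.684211) − 0.25·ln(0.789474) = −0.5·(-0.379489) − 0.25·(-0.236388) = 0.2488.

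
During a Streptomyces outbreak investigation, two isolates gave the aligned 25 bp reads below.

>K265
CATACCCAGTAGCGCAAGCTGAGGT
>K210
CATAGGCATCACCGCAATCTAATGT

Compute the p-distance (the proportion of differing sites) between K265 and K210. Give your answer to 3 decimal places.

0.320

Mismatches occur at site 5 (C→G), site 6 (C→G), site 9 (G→T), site 10 (T→C), site 12 (G→C), site 18 (G→T), site 21 (G→A), site 23 (G→T).
There are 8 differences over 25 sites, so p = 8/25 = 0.320.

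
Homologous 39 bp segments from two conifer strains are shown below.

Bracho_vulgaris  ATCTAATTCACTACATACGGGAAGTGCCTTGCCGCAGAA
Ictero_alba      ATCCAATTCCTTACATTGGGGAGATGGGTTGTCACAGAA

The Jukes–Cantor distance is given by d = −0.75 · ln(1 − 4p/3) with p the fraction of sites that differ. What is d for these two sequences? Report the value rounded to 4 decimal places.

0.3538

Mismatches occur at site 4 (T→C), site 10 (A→C), site 11 (C→T), site 17 (A→T), site 18 (C→G), site 23 (A→G), site 24 (G→A), site 27 (C→G), site 28 (C→G), site 32 (C→T), site 34 (G→A).
p = 11/39 = 0.282051.
d = −0.75 · ln(1 − (4/3)·0.282051) = −0.75 · ln(0.623932) = −0.75 · (-0.471714) = 0.3538.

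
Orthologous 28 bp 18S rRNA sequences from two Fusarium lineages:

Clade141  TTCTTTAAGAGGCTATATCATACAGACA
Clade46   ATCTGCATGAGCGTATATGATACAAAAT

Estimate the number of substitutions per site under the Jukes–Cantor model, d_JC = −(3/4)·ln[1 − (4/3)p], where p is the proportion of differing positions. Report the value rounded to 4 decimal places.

Differing sites — 1:T/A; 5:T/G; 6:T/C; 8:A/T; 12:G/C; 13:C/G; 19:C/G; 25:G/A; 27:C/A; 28:A/T.
p = 10/28 = 0.357143.
d = −0.75 · ln(1 − (4/3)·0.357143) = −0.75 · ln(0.523809) = −0.75 · (-0.646628) = 0.4850.

0.4850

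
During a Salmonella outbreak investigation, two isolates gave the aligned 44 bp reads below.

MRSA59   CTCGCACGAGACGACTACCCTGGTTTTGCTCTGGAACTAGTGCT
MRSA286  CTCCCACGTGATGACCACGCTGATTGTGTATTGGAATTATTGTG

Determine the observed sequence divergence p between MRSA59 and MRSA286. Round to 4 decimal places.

The sequences differ at positions 4 (G/C), 9 (A/T), 12 (C/T), 16 (T/C), 19 (C/G), 23 (G/A), 26 (T/G), 29 (C/T), 30 (T/A), 31 (C/T), 37 (C/T), 40 (G/T), 43 (C/T), 44 (T/G).
There are 14 differences over 44 sites, so p = 14/44 = 0.3182.

0.3182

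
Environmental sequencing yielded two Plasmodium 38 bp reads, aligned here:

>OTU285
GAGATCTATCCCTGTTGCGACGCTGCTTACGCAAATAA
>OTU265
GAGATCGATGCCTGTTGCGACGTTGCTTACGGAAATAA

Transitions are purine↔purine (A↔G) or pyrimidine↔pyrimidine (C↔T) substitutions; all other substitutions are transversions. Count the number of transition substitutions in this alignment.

1

The sequences differ at positions 7 (T/G, transversion), 10 (C/G, transversion), 23 (C/T, transition), 32 (C/G, transversion).
Of the 4 differences, 1 transition and 3 transversions, so the answer is 1.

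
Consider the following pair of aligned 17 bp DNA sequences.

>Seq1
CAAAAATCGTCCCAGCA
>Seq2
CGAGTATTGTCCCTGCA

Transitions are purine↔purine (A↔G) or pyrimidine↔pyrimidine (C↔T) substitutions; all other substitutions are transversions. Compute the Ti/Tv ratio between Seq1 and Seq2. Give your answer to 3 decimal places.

1.500

Mismatches occur at site 2 (A/G, transition), site 4 (A/G, transition), site 5 (A/T, transversion), site 8 (C/T, transition), site 14 (A/T, transversion).
Of the 5 differences, 3 transitions and 2 transversions, so Ti/Tv = 3/2 = 1.500.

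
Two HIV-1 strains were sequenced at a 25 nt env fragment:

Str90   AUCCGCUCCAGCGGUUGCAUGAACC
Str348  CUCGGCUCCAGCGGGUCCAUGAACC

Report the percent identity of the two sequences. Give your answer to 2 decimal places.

Mismatches occur at site 1 (A↔C), site 4 (C↔G), site 15 (U↔G), site 17 (G↔C).
21 of the 25 sites match, so the percent identity is 21/25 × 100 = 84.00%.

84.00%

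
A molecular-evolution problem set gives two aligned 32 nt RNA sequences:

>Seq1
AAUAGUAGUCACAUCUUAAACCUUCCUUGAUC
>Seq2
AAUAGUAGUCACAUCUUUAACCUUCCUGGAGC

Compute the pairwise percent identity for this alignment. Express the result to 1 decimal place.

Mismatches occur at site 18 (A→U), site 28 (U→G), site 31 (U→G).
29 of the 32 sites match, so the percent identity is 29/32 × 100 = 90.6%.

90.6%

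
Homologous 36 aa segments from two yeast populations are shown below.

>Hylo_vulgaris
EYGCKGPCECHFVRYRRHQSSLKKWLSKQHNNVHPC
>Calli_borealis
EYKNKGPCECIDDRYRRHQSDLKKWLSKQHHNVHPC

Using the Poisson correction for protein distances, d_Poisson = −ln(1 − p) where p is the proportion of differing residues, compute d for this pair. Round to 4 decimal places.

0.2162

Differing sites — 3:G/K; 4:C/N; 11:H/I; 12:F/D; 13:V/D; 21:S/D; 31:N/H.
p = 7/36 = 0.194444.
d = −ln(1 − 0.194444) = −ln(0.805556) = 0.2162.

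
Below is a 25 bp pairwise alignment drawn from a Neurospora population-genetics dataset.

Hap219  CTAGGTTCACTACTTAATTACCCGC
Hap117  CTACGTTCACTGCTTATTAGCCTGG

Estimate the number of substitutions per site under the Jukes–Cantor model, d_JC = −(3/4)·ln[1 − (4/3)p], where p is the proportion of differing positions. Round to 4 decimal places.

0.3505

Differing sites — 4:G/C; 12:A/G; 17:A/T; 19:T/A; 20:A/G; 23:C/T; 25:C/G.
p = 7/25 = 0.280000.
d = −0.75 · ln(1 − (4/3)·0.280000) = −0.75 · ln(0.626667) = −0.75 · (-0.467340) = 0.3505.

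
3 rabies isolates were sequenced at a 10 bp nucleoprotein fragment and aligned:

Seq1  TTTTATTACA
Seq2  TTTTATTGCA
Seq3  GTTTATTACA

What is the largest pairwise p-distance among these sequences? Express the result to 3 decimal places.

Pairwise Hamming distances:
  Seq1 vs Seq2: 1
  Seq1 vs Seq3: 1
  Seq2 vs Seq3: 2
The largest is 2 mismatches, between Seq2 and Seq3; p = 2/10 = 0.200.

0.200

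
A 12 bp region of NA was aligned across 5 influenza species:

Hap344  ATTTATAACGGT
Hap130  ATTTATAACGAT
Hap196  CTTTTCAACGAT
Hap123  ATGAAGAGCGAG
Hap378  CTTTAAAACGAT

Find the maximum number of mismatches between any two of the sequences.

7

Pairwise Hamming distances:
  Hap344 vs Hap130: 1
  Hap344 vs Hap196: 4
  Hap344 vs Hap123: 6
  Hap344 vs Hap378: 3
  Hap130 vs Hap196: 3
  Hap130 vs Hap123: 5
  Hap130 vs Hap378: 2
  Hap196 vs Hap123: 7
  Hap196 vs Hap378: 2
  Hap123 vs Hap378: 6
The largest is 7, between Hap196 and Hap123.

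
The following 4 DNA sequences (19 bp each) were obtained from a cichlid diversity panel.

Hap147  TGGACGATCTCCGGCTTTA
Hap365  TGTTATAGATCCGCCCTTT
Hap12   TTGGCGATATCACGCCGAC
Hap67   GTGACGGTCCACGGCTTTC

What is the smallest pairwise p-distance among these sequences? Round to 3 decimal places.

0.316

Pairwise Hamming distances:
  Hap147 vs Hap365: 9
  Hap147 vs Hap12: 9
  Hap147 vs Hap67: 6
  Hap365 vs Hap12: 12
  Hap365 vs Hap67: 14
  Hap12 vs Hap67: 11
The smallest is 6 mismatches, between Hap147 and Hap67; p = 6/19 = 0.316.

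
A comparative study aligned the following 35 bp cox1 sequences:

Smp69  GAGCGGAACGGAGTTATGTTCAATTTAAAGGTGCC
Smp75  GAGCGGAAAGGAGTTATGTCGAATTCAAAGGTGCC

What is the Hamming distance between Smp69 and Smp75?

4

The sequences differ at positions 9 (C/A), 20 (T/C), 21 (C/G), 26 (T/C).
That gives 4 mismatches out of 35 aligned sites, so the Hamming distance is 4.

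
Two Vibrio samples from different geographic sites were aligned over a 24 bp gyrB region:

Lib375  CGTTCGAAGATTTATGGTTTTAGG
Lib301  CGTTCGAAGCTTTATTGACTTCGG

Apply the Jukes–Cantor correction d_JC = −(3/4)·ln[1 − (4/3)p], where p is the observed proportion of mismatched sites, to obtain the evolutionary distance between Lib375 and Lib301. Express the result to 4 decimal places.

0.2441

Differing sites — 10:A/C; 16:G/T; 18:T/A; 19:T/C; 22:A/C.
p = 5/24 = 0.208333.
d = −0.75 · ln(1 − (4/3)·0.208333) = −0.75 · ln(0.722223) = −0.75 · (-0.325421) = 0.2441.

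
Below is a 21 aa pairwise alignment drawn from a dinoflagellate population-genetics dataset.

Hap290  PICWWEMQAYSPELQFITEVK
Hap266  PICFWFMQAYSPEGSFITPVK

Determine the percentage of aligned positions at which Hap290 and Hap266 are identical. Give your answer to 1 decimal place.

Mismatches occur at site 4 (W→F), site 6 (E→F), site 14 (L→G), site 15 (Q→S), site 19 (E→P).
16 of the 21 sites match, so the percent identity is 16/21 × 100 = 76.2%.

76.2%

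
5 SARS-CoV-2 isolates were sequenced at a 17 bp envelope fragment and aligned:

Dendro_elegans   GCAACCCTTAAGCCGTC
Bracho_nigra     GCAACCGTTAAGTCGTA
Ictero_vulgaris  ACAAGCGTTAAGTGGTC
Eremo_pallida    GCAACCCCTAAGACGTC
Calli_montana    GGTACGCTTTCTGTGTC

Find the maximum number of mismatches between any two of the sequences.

11

Pairwise Hamming distances:
  Dendro_elegans vs Bracho_nigra: 3
  Dendro_elegans vs Ictero_vulgaris: 5
  Dendro_elegans vs Eremo_pallida: 2
  Dendro_elegans vs Calli_montana: 8
  Bracho_nigra vs Ictero_vulgaris: 4
  Bracho_nigra vs Eremo_pallida: 4
  Bracho_nigra vs Calli_montana: 10
  Ictero_vulgaris vs Eremo_pallida: 6
  Ictero_vulgaris vs Calli_montana: 11
  Eremo_pallida vs Calli_montana: 9
The largest is 11, between Ictero_vulgaris and Calli_montana.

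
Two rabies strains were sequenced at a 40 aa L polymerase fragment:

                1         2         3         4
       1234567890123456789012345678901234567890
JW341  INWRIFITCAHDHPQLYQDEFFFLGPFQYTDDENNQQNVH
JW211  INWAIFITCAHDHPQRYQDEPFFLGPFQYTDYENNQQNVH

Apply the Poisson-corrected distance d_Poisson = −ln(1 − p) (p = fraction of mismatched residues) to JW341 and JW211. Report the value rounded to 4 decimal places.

0.1054

The sequences differ at positions 4 (R/A), 16 (L/R), 21 (F/P), 32 (D/Y).
p = 4/40 = 0.100000.
d = −ln(1 − 0.100000) = −ln(0.900000) = 0.1054.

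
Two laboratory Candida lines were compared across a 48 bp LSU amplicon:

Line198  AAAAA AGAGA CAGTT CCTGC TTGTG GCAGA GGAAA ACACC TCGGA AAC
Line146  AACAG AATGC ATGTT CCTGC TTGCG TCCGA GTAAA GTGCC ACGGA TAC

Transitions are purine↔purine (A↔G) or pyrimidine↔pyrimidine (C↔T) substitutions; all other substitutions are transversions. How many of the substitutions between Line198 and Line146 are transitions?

6

The sequences differ at positions 3 (A/C, transversion), 5 (A/G, transition), 7 (G/A, transition), 8 (A/T, transversion), 10 (A/C, transversion), 11 (C/A, transversion), 12 (A/T, transversion), 24 (T/C, transition), 26 (G/T, transversion), 28 (A/C, transversion), 32 (G/T, transversion), 36 (A/G, transition), 37 (C/T, transition), 38 (A/G, transition), 41 (T/A, transversion), 46 (A/T, transversion).
Of the 16 differences, 6 transitions and 10 transversions, so the answer is 6.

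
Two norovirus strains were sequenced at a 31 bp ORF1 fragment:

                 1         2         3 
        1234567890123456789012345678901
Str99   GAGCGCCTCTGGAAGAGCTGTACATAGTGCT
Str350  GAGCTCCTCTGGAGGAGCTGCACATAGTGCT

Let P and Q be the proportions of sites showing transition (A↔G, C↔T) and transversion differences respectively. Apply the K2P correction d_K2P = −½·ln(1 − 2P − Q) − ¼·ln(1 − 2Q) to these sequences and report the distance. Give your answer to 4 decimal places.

0.1046

Mismatches occur at site 5 (G→T, transversion), site 14 (A→G, transition), site 21 (T→C, transition).
Of the 3 differences, 2 transitions and 1 transversion over 31 sites: P = 2/31 = 0.064516, Q = 1/31 = 0.032258.
d = −0.5·ln(0.838710) − 0.25·ln(0.935484) = −0.5·(-0.175890) − 0.25·(-0.066691) = 0.1046.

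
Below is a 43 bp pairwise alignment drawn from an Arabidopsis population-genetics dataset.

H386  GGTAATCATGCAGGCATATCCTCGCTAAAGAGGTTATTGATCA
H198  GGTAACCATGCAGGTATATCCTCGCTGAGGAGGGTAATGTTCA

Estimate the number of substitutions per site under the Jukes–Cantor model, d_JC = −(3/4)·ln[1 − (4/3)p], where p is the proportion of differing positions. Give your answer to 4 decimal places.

The sequences differ at positions 6 (T/C), 15 (C/T), 27 (A/G), 29 (A/G), 34 (T/G), 37 (T/A), 40 (A/T).
p = 7/43 = 0.162791.
d = −0.75 · ln(1 − (4/3)·0.162791) = −0.75 · ln(0.782945) = −0.75 · (-0.244693) = 0.1835.

0.1835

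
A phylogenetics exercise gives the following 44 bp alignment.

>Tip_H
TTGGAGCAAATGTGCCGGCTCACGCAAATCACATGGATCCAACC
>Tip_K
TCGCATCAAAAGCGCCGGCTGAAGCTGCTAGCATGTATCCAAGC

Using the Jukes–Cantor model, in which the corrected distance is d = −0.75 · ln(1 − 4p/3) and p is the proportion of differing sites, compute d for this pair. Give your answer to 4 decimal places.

0.4141

The sequences differ at positions 2 (T/C), 4 (G/C), 6 (G/T), 11 (T/A), 13 (T/C), 21 (C/G), 23 (C/A), 26 (A/T), 27 (A/G), 28 (A/C), 30 (C/A), 31 (A/G), 36 (G/T), 43 (C/G).
p = 14/44 = 0.318182.
d = −0.75 · ln(1 − (4/3)·0.318182) = −0.75 · ln(0.575757) = −0.75 · (-0.552070) = 0.4141.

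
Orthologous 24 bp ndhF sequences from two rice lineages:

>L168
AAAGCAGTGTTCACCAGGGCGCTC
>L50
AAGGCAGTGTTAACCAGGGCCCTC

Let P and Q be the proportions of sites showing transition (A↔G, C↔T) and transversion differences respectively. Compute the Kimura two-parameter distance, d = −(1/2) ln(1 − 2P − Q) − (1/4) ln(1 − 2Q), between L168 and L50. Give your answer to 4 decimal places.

Mismatches occur at site 3 (A→G, transition), site 12 (C→A, transversion), site 21 (G→C, transversion).
Of the 3 differences, 1 transition and 2 transversions over 24 sites: P = 1/24 = 0.041667, Q = 2/24 = 0.083333.
d = −0.5·ln(0.833333) − 0.25·ln(0.833334) = −0.5·(-0.182322) − 0.25·(-0.182321) = 0.1367.

0.1367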